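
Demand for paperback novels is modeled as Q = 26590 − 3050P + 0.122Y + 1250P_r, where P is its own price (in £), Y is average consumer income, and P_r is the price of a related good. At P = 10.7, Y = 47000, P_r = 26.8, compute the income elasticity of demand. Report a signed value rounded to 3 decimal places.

At the given values, Q = 26590 − 3050(10.7) + 0.122(47000) + 1250(26.8) = 33189.
∂Q/∂Y = 0.122.
E = (0.122) × (47000/33189) = 0.17276…

0.173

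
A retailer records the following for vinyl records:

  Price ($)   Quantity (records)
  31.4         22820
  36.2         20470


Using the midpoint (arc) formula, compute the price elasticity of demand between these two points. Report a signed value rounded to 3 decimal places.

-0.765

%ΔQ = (20470 − 22820) / [(22820 + 20470)/2] = -2350/21645 = -0.108570…
%ΔP = (36.2 − 31.4) / [(31.4 + 36.2)/2] = 4.8/33.8 = 0.142011…
Arc Ed = %ΔQ / %ΔP = (-2350/21645) / (4.8/33.8) = -0.76451…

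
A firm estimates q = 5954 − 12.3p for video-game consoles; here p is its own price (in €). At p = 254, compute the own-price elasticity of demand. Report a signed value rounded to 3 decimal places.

At the given values, q = 5954 − 12.3(254) = 2829.8.
∂q/∂p = −12.3.
E = (-12.3) × (254/2829.8) = -1.10403…

-1.104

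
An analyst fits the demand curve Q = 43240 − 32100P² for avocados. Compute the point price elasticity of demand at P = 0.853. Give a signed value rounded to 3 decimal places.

dQ/dP = −2·32100·P = -54762.6. At P = 0.853, Q = 19883.7511.
Ed = (dQ/dP)·(P/Q) = (-54762.6) × (0.853/19883.7511) = -2.34927…

-2.349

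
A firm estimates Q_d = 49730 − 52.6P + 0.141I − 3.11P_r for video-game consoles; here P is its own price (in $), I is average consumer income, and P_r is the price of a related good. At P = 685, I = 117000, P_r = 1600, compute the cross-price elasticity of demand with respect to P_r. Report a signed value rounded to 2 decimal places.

-0.20

At the given values, Q_d = 49730 − 52.6(685) + 0.141(117000) − 3.11(1600) = 25220.
∂Q_d/∂P_r = -3.11.
E = (-3.11) × (1600/25220) = -0.1973…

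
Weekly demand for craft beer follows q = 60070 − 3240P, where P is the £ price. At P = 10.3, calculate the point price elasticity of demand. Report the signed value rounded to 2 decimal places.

-1.25

dq/dP = −3240. At P = 10.3, q = 60070 − 3240(10.3) = 26698.
Ed = (dq/dP)·(P/q) = −3240 × (10.3/26698) = -1.2499…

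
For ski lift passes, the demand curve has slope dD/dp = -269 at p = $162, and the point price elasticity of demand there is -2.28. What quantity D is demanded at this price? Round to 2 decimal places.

19113.16

Ed = (dD/dp)·(p/D) ⇒ D = (dD/dp)·p/Ed = (-269)·162/(-2.28) = 19113.1578…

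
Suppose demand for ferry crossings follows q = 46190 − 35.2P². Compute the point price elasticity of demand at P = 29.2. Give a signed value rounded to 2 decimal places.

-3.71

dq/dP = −2·35.2·P = -2055.68. At P = 29.2, q = 16177.072.
Ed = (dq/dP)·(P/q) = (-2055.68) × (29.2/16177.072) = -3.7105…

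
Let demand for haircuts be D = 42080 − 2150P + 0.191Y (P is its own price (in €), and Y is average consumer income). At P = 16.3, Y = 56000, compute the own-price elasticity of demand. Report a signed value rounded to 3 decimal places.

-1.976

At the given values, D = 42080 − 2150(16.3) + 0.191(56000) = 17731.
∂D/∂P = −2150.
E = (-2150) × (16.3/17731) = -1.97648…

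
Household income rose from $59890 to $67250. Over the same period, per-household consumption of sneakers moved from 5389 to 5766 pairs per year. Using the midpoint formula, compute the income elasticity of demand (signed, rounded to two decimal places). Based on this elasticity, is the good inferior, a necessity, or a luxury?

0.58; necessity

%ΔQ = (5766 − 5389)/[( 5389 + 5766)/2] = 377/5577.5 = 0.067593…
%ΔIncome = (67250 − 59890)/[( 59890 + 67250)/2] = 7360/63570 = 0.115777…
E_income = (377/5577.5) / (7360/63570) = 0.5838…
0 < E_income < 1 ⇒ normal good, necessity.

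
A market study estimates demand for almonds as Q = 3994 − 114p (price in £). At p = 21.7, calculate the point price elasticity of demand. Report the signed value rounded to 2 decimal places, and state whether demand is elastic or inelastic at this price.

-1.63; elastic

dQ/dp = −114. At p = 21.7, Q = 3994 − 114(21.7) = 1520.2.
Ed = (dQ/dp)·(p/Q) = −114 × (21.7/1520.2) = -1.6272…
|Ed| = 1.63 > 1, so demand is elastic.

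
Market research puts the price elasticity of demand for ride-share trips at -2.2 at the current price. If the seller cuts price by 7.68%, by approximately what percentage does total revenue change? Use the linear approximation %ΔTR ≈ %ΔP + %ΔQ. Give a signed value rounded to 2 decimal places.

+9.22%

%ΔQ ≈ Ed × %ΔP = (-2.2) × (-7.68%) = +16.8960%
%ΔTR ≈ %ΔP + %ΔQ = (-7.68%) + (+16.8960%) = +9.2160%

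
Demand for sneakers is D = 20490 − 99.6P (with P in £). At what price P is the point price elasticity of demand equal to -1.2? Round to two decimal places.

112.21

Ed = −99.6P/(20490 − 99.6P). Set this equal to -1.2:
99.6P = 1.2·(20490 − 99.6P) ⇒ 99.6P(1 + 1.2) = 1.2·20490
P = 1.2·20490 / (99.6·2.2) = 112.2124…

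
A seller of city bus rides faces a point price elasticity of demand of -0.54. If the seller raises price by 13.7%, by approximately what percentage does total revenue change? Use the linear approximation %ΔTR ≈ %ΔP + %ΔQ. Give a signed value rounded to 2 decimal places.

%ΔQ ≈ Ed × %ΔP = (-0.54) × (+13.7%) = -7.3980%
%ΔTR ≈ %ΔP + %ΔQ = (+13.7%) + (-7.3980%) = +6.3020%

+6.30%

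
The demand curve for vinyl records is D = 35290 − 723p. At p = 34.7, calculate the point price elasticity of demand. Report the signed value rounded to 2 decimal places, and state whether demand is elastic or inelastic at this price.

dD/dp = −723. At p = 34.7, D = 35290 − 723(34.7) = 10201.9.
Ed = (dD/dp)·(p/D) = −723 × (34.7/10201.9) = -2.4591…
|Ed| = 2.46 > 1, so demand is elastic.

-2.46; elastic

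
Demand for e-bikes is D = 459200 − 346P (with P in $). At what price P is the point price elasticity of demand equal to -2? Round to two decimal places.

884.78

Ed = −346P/(459200 − 346P). Set this equal to -2:
346P = 2·(459200 − 346P) ⇒ 346P(1 + 2) = 2·459200
P = 2·459200 / (346·3) = 884.7784…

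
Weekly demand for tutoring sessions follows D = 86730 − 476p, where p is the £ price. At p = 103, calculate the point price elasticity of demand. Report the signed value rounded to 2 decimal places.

-1.30

dD/dp = −476. At p = 103, D = 86730 − 476(103) = 37702.
Ed = (dD/dp)·(p/D) = −476 × (103/37702) = -1.3004…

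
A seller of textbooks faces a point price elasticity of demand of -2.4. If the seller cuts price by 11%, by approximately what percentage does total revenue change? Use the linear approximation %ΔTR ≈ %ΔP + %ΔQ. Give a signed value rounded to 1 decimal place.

+15.4%

%ΔQ ≈ Ed × %ΔP = (-2.4) × (-11%) = +26.4000%
%ΔTR ≈ %ΔP + %ΔQ = (-11%) + (+26.4000%) = +15.4000%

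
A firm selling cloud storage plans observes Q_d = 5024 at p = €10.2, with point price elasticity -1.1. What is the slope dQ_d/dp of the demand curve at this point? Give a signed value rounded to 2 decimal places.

Ed = (dQ_d/dp)·(p/Q_d) ⇒ dQ_d/dp = Ed·Q_d/p = (-1.1)·5024/10.2 = -541.8039…

-541.80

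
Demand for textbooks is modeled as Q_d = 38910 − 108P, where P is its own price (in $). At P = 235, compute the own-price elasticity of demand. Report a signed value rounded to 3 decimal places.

-1.876

At the given values, Q_d = 38910 − 108(235) = 13530.
∂Q_d/∂P = −108.
E = (-108) × (235/13530) = -1.87583…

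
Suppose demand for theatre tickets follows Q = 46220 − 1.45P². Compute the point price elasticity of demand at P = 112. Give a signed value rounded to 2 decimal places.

dQ/dP = −2·1.45·P = -324.8. At P = 112, Q = 28031.2.
Ed = (dQ/dP)·(P/Q) = (-324.8) × (112/28031.2) = -1.2977…

-1.30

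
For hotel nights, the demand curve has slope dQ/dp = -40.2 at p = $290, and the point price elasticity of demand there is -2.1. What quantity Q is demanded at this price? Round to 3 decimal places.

Ed = (dQ/dp)·(p/Q) ⇒ Q = (dQ/dp)·p/Ed = (-40.2)·290/(-2.1) = 5551.42857…

5551.429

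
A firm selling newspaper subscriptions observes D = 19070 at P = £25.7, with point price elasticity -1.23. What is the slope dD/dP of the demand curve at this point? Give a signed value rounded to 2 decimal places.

Ed = (dD/dP)·(P/D) ⇒ dD/dP = Ed·D/P = (-1.23)·19070/25.7 = -912.6887…

-912.69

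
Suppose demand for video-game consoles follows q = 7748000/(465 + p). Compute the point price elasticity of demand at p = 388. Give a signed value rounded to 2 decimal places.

-0.45

dq/dp = −7748000/(465 + p)² = -10.6486. At p = 388, q = 9083.24.
Ed = (dq/dp)·(p/q) = (-10.6486) × (388/9083.24) = -0.4548…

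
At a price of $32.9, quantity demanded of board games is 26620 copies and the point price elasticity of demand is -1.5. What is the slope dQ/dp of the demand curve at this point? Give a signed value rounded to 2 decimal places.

-1213.68

Ed = (dQ/dp)·(p/Q) ⇒ dQ/dp = Ed·Q/p = (-1.5)·26620/32.9 = -1213.6778…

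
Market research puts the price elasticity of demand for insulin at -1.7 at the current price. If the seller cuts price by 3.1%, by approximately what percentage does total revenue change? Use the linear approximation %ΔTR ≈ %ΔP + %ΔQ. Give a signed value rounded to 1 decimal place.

%ΔQ ≈ Ed × %ΔP = (-1.7) × (-3.1%) = +5.2700%
%ΔTR ≈ %ΔP + %ΔQ = (-3.1%) + (+5.2700%) = +2.1700%

+2.2%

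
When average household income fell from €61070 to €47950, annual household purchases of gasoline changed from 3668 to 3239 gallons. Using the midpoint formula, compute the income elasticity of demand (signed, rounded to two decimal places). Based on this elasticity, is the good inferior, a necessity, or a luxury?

%ΔQ = (3239 − 3668)/[( 3668 + 3239)/2] = -429/3453.5 = -0.124221…
%ΔIncome = (47950 − 61070)/[( 61070 + 47950)/2] = -13120/54510 = -0.240689…
E_income = (-429/3453.5) / (-13120/54510) = 0.5161…
0 < E_income < 1 ⇒ normal good, necessity.

0.52; necessity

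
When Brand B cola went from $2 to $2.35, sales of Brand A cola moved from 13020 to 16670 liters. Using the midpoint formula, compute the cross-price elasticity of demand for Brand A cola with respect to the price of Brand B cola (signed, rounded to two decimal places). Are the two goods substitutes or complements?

%ΔQ_{Brand A cola} = (16670 − 13020)/avg = 3650/14845 = 0.245874…
%ΔP_{Brand B cola} = (2.35 − 2)/avg = 0.35/2.175 = 0.160919…
E_cross = (3650/14845) / (0.35/2.175) = 1.5279…
E_cross > 0 ⇒ the goods are substitutes.

1.53; substitutes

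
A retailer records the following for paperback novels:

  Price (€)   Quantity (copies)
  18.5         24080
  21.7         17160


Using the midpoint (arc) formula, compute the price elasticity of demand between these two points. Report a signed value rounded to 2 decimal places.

-2.11

%ΔQ = (17160 − 24080) / [(24080 + 17160)/2] = -6920/20620 = -0.335596…
%ΔP = (21.7 − 18.5) / [(18.5 + 21.7)/2] = 3.2/20.1 = 0.159203…
Arc Ed = %ΔQ / %ΔP = (-6920/20620) / (3.2/20.1) = -2.1079…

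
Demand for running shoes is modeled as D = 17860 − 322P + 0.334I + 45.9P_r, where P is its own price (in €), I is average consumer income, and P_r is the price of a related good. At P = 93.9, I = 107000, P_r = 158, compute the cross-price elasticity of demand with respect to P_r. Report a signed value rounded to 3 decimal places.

At the given values, D = 17860 − 322(93.9) + 0.334(107000) + 45.9(158) = 30614.4.
∂D/∂P_r = 45.9.
E = (45.9) × (158/30614.4) = 0.23688…

0.237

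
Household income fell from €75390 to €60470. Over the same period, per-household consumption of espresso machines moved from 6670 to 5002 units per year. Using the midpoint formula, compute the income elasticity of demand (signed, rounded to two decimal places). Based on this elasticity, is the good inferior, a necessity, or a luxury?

%ΔQ = (5002 − 6670)/[( 6670 + 5002)/2] = -1668/5836 = -0.285812…
%ΔIncome = (60470 − 75390)/[( 75390 + 60470)/2] = -14920/67930 = -0.219637…
E_income = (-1668/5836) / (-14920/67930) = 1.3012…
E_income > 1 ⇒ normal good, luxury.

1.30; luxury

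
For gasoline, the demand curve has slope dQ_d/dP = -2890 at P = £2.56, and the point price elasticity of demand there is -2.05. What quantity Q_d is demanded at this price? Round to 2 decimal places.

Ed = (dQ_d/dP)·(P/Q_d) ⇒ Q_d = (dQ_d/dP)·P/Ed = (-2890)·2.56/(-2.05) = 3608.9756…

3608.98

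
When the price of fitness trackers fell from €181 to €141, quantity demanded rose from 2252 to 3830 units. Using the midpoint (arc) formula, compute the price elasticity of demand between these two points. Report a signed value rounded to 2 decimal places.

%ΔQ = (3830 − 2252) / [(2252 + 3830)/2] = 1578/3041 = 0.518908…
%ΔP = (141 − 181) / [(181 + 141)/2] = -40/161 = -0.248447…
Arc Ed = %ΔQ / %ΔP = (1578/3041) / (-40/161) = -2.0886…

-2.09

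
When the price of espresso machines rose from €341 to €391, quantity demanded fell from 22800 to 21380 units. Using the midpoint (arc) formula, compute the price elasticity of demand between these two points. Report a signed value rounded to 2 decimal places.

-0.47

%ΔQ = (21380 − 22800) / [(22800 + 21380)/2] = -1420/22090 = -0.064282…
%ΔP = (391 − 341) / [(341 + 391)/2] = 50/366 = 0.136612…
Arc Ed = %ΔQ / %ΔP = (-1420/22090) / (50/366) = -0.4705…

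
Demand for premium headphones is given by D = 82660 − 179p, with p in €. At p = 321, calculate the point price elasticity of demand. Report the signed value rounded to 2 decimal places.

-2.28

dD/dp = −179. At p = 321, D = 82660 − 179(321) = 25201.
Ed = (dD/dp)·(p/D) = −179 × (321/25201) = -2.2800…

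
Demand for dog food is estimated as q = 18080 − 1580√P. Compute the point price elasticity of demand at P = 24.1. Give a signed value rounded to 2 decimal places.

dq/dP = −1580/(2√P) = -160.923. At P = 24.1, q = 10323.5.
Ed = (dq/dP)·(P/q) = (-160.923) × (24.1/10323.5) = -0.3756…

-0.38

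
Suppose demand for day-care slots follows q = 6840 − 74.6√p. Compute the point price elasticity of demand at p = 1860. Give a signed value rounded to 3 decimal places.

dq/dp = −74.6/(2√p) = -0.864873. At p = 1860, q = 3622.67.
Ed = (dq/dp)·(p/q) = (-0.864873) × (1860/3622.67) = -0.44405…

-0.444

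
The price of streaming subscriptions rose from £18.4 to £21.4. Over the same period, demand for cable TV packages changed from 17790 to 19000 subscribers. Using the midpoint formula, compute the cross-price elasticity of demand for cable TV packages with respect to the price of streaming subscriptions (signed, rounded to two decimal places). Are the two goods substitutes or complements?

%ΔQ_{cable TV packages} = (19000 − 17790)/avg = 1210/18395 = 0.065778…
%ΔP_{streaming subscriptions} = (21.4 − 18.4)/avg = 3/19.9 = 0.150753…
E_cross = (1210/18395) / (3/19.9) = 0.4363…
E_cross > 0 ⇒ the goods are substitutes.

0.44; substitutes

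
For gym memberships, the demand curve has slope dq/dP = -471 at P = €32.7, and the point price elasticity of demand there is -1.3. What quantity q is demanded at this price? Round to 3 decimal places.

11847.462

Ed = (dq/dP)·(P/q) ⇒ q = (dq/dP)·P/Ed = (-471)·32.7/(-1.3) = 11847.46153…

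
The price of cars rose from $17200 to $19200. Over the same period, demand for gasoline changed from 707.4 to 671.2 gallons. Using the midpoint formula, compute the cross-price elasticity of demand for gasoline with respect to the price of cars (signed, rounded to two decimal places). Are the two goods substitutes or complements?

%ΔQ_{gasoline} = (671.2 − 707.4)/avg = -36.2/689.3 = -0.052517…
%ΔP_{cars} = (19200 − 17200)/avg = 2000/18200 = 0.109890…
E_cross = (-36.2/689.3) / (2000/18200) = -0.4779…
E_cross < 0 ⇒ the goods are complements.

-0.48; complements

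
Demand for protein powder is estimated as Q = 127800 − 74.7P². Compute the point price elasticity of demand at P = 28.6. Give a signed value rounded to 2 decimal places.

dQ/dP = −2·74.7·P = -4272.84. At P = 28.6, Q = 66698.388.
Ed = (dQ/dP)·(P/Q) = (-4272.84) × (28.6/66698.388) = -1.8321…

-1.83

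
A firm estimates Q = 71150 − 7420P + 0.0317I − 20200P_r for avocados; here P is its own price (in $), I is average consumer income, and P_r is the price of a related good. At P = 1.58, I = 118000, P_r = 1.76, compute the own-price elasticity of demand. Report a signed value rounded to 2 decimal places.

-0.42

At the given values, Q = 71150 − 7420(1.58) + 0.0317(118000) − 20200(1.76) = 27615.
∂Q/∂P = −7420.
E = (-7420) × (1.58/27615) = -0.4245…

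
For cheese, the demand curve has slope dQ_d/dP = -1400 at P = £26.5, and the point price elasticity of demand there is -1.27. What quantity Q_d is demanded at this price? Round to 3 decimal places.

29212.598

Ed = (dQ_d/dP)·(P/Q_d) ⇒ Q_d = (dQ_d/dP)·P/Ed = (-1400)·26.5/(-1.27) = 29212.59842…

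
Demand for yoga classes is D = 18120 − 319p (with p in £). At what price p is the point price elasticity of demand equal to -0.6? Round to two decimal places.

Ed = −319p/(18120 − 319p). Set this equal to -0.6:
319p = 0.6·(18120 − 319p) ⇒ 319p(1 + 0.6) = 0.6·18120
p = 0.6·18120 / (319·1.6) = 21.3009…

21.30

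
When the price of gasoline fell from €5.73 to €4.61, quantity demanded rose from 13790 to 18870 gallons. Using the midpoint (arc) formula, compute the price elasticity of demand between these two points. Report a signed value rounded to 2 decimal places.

%ΔQ = (18870 − 13790) / [(13790 + 18870)/2] = 5080/16330 = 0.311083…
%ΔP = (4.61 − 5.73) / [(5.73 + 4.61)/2] = -1.12/5.17 = -0.216634…
Arc Ed = %ΔQ / %ΔP = (5080/16330) / (-1.12/5.17) = -1.4359…

-1.44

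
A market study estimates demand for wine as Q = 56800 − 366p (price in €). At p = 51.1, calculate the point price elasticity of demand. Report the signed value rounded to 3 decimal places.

dQ/dp = −366. At p = 51.1, Q = 56800 − 366(51.1) = 38097.4.
Ed = (dQ/dp)·(p/Q) = −366 × (51.1/38097.4) = -0.49091…

-0.491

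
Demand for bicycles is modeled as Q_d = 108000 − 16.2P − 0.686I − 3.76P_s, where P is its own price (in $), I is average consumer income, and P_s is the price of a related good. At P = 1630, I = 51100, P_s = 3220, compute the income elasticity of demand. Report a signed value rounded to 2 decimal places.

-1.02

At the given values, Q_d = 108000 − 16.2(1630) − 0.686(51100) − 3.76(3220) = 34432.2.
∂Q_d/∂I = -0.686.
E = (-0.686) × (51100/34432.2) = -1.0180…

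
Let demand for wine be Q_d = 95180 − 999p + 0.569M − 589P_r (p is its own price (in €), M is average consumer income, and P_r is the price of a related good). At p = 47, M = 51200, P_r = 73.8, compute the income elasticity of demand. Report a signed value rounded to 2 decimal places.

At the given values, Q_d = 95180 − 999(47) + 0.569(51200) − 589(73.8) = 33891.6.
∂Q_d/∂M = 0.569.
E = (0.569) × (51200/33891.6) = 0.8595…

0.86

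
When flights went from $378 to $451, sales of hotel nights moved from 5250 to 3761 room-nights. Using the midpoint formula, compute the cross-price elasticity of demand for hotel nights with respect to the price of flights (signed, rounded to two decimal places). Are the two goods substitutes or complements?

-1.88; complements

%ΔQ_{hotel nights} = (3761 − 5250)/avg = -1489/4505.5 = -0.330484…
%ΔP_{flights} = (451 − 378)/avg = 73/414.5 = 0.176115…
E_cross = (-1489/4505.5) / (73/414.5) = -1.8765…
E_cross < 0 ⇒ the goods are complements.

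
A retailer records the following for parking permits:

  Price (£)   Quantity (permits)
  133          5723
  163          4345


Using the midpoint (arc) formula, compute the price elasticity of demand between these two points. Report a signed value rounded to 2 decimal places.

%ΔQ = (4345 − 5723) / [(5723 + 4345)/2] = -1378/5034 = -0.273738…
%ΔP = (163 − 133) / [(133 + 163)/2] = 30/148 = 0.202702…
Arc Ed = %ΔQ / %ΔP = (-1378/5034) / (30/148) = -1.3504…

-1.35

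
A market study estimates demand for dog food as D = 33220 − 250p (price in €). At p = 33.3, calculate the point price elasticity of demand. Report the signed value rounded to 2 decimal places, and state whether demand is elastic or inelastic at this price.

dD/dp = −250. At p = 33.3, D = 33220 − 250(33.3) = 24895.
Ed = (dD/dp)·(p/D) = −250 × (33.3/24895) = -0.3344…
|Ed| = 0.33 < 1, so demand is inelastic.

-0.33; inelastic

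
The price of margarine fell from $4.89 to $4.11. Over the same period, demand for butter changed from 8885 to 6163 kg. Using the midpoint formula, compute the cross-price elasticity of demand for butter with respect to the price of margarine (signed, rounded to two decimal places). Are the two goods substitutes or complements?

2.09; substitutes

%ΔQ_{butter} = (6163 − 8885)/avg = -2722/7524 = -0.361775…
%ΔP_{margarine} = (4.11 − 4.89)/avg = -0.78/4.5 = -0.173333…
E_cross = (-2722/7524) / (-0.78/4.5) = 2.0871…
E_cross > 0 ⇒ the goods are substitutes.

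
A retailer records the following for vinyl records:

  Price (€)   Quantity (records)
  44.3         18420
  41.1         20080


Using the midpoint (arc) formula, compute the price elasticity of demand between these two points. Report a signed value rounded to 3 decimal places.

%ΔQ = (20080 − 18420) / [(18420 + 20080)/2] = 1660/19250 = 0.086233…
%ΔP = (41.1 − 44.3) / [(44.3 + 41.1)/2] = -3.2/42.7 = -0.074941…
Arc Ed = %ΔQ / %ΔP = (1660/19250) / (-3.2/42.7) = -1.15068…

-1.151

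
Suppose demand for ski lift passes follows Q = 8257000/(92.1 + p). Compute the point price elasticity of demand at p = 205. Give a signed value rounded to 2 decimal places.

dQ/dp = −8257000/(92.1 + p)² = -93.5442. At p = 205, Q = 27792.
Ed = (dQ/dp)·(p/Q) = (-93.5442) × (205/27792) = -0.6900…

-0.69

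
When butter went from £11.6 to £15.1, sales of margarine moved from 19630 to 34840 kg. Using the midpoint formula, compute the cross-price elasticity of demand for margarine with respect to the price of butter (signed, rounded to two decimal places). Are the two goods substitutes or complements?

%ΔQ_{margarine} = (34840 − 19630)/avg = 15210/27235 = 0.558472…
%ΔP_{butter} = (15.1 − 11.6)/avg = 3.5/13.35 = 0.262172…
E_cross = (15210/27235) / (3.5/13.35) = 2.1301…
E_cross > 0 ⇒ the goods are substitutes.

2.13; substitutes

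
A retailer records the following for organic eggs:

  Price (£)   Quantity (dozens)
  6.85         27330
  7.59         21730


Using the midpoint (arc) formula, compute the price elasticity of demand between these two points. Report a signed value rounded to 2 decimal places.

-2.23

%ΔQ = (21730 − 27330) / [(27330 + 21730)/2] = -5600/24530 = -0.228291…
%ΔP = (7.59 − 6.85) / [(6.85 + 7.59)/2] = 0.74/7.22 = 0.102493…
Arc Ed = %ΔQ / %ΔP = (-5600/24530) / (0.74/7.22) = -2.2273…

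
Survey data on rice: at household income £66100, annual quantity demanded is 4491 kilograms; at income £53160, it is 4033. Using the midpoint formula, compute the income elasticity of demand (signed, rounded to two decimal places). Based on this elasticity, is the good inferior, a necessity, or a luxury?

0.50; necessity

%ΔQ = (4033 − 4491)/[( 4491 + 4033)/2] = -458/4262 = -0.107461…
%ΔIncome = (53160 − 66100)/[( 66100 + 53160)/2] = -12940/59630 = -0.217004…
E_income = (-458/4262) / (-12940/59630) = 0.4952…
0 < E_income < 1 ⇒ normal good, necessity.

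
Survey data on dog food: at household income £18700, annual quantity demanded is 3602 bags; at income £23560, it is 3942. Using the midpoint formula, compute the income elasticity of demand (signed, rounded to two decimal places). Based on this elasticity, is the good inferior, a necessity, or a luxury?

%ΔQ = (3942 − 3602)/[( 3602 + 3942)/2] = 340/3772 = 0.090137…
%ΔIncome = (23560 − 18700)/[( 18700 + 23560)/2] = 4860/21130 = 0.230004…
E_income = (340/3772) / (4860/21130) = 0.3918…
0 < E_income < 1 ⇒ normal good, necessity.

0.39; necessity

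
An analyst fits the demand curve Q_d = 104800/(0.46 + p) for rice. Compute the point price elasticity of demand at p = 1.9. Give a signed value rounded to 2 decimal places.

dQ_d/dp = −104800/(0.46 + p)² = -18816.4. At p = 1.9, Q_d = 44406.8.
Ed = (dQ_d/dp)·(p/Q_d) = (-18816.4) × (1.9/44406.8) = -0.8050…

-0.81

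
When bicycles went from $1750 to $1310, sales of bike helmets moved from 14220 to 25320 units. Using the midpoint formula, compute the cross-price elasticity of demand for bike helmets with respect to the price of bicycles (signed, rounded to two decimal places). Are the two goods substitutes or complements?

-1.95; complements

%ΔQ_{bike helmets} = (25320 − 14220)/avg = 11100/19770 = 0.561456…
%ΔP_{bicycles} = (1310 − 1750)/avg = -440/1530 = -0.287581…
E_cross = (11100/19770) / (-440/1530) = -1.9523…
E_cross < 0 ⇒ the goods are complements.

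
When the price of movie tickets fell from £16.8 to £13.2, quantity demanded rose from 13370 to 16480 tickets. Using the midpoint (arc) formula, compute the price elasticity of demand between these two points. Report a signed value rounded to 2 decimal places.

%ΔQ = (16480 − 13370) / [(13370 + 16480)/2] = 3110/14925 = 0.208375…
%ΔP = (13.2 − 16.8) / [(16.8 + 13.2)/2] = -3.6/15 = -0.24
Arc Ed = %ΔQ / %ΔP = (3110/14925) / (-3.6/15) = -0.8682…

-0.87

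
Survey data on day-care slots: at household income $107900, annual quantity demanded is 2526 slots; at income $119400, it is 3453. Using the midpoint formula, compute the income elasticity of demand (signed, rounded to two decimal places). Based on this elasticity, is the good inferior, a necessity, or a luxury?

3.06; luxury

%ΔQ = (3453 − 2526)/[( 2526 + 3453)/2] = 927/2989.5 = 0.310085…
%ΔIncome = (119400 − 107900)/[( 107900 + 119400)/2] = 11500/113650 = 0.101187…
E_income = (927/2989.5) / (11500/113650) = 3.0644…
E_income > 1 ⇒ normal good, luxury.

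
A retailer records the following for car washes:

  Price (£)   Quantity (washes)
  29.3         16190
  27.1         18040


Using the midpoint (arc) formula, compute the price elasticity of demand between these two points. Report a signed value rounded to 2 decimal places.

-1.39

%ΔQ = (18040 − 16190) / [(16190 + 18040)/2] = 1850/17115 = 0.108092…
%ΔP = (27.1 − 29.3) / [(29.3 + 27.1)/2] = -2.2/28.2 = -0.078014…
Arc Ed = %ΔQ / %ΔP = (1850/17115) / (-2.2/28.2) = -1.3855…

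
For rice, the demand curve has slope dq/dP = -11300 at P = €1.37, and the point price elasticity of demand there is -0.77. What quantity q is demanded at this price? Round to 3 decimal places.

Ed = (dq/dP)·(P/q) ⇒ q = (dq/dP)·P/Ed = (-11300)·1.37/(-0.77) = 20105.19480…

20105.195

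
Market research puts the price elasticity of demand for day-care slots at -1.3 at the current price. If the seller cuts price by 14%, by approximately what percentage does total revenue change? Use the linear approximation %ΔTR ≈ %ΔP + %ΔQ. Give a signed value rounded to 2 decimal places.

%ΔQ ≈ Ed × %ΔP = (-1.3) × (-14%) = +18.2000%
%ΔTR ≈ %ΔP + %ΔQ = (-14%) + (+18.2000%) = +4.2000%

+4.20%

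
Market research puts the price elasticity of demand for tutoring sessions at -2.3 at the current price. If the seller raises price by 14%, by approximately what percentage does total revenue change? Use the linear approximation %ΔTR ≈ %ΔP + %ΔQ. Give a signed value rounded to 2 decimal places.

-18.20%

%ΔQ ≈ Ed × %ΔP = (-2.3) × (+14%) = -32.2000%
%ΔTR ≈ %ΔP + %ΔQ = (+14%) + (-32.2000%) = -18.2000%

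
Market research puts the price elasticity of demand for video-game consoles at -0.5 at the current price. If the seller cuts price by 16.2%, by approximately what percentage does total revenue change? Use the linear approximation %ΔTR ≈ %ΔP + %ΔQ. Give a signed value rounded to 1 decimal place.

%ΔQ ≈ Ed × %ΔP = (-0.5) × (-16.2%) = +8.1000%
%ΔTR ≈ %ΔP + %ΔQ = (-16.2%) + (+8.1000%) = -8.1000%

-8.1%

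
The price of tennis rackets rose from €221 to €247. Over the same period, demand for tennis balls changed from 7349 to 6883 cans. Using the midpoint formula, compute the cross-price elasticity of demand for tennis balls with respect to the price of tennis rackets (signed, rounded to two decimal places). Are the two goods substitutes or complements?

-0.59; complements

%ΔQ_{tennis balls} = (6883 − 7349)/avg = -466/7116 = -0.065486…
%ΔP_{tennis rackets} = (247 − 221)/avg = 26/234 = 0.111111…
E_cross = (-466/7116) / (26/234) = -0.5893…
E_cross < 0 ⇒ the goods are complements.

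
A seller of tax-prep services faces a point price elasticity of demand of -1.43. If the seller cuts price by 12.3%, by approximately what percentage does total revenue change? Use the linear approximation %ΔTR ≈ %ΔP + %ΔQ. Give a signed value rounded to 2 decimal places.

%ΔQ ≈ Ed × %ΔP = (-1.43) × (-12.3%) = +17.5890%
%ΔTR ≈ %ΔP + %ΔQ = (-12.3%) + (+17.5890%) = +5.2890%

+5.29%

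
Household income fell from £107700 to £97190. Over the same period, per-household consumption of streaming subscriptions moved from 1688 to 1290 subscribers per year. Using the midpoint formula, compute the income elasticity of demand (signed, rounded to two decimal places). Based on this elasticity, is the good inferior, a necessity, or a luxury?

%ΔQ = (1290 − 1688)/[( 1688 + 1290)/2] = -398/1489 = -0.267293…
%ΔIncome = (97190 − 107700)/[( 107700 + 97190)/2] = -10510/102445 = -0.102591…
E_income = (-398/1489) / (-10510/102445) = 2.6054…
E_income > 1 ⇒ normal good, luxury.

2.61; luxury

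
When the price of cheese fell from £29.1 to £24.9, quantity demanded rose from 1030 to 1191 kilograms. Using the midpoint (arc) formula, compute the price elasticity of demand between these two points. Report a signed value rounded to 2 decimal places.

%ΔQ = (1191 − 1030) / [(1030 + 1191)/2] = 161/1110.5 = 0.144979…
%ΔP = (24.9 − 29.1) / [(29.1 + 24.9)/2] = -4.2/27 = -0.155555…
Arc Ed = %ΔQ / %ΔP = (161/1110.5) / (-4.2/27) = -0.9320…

-0.93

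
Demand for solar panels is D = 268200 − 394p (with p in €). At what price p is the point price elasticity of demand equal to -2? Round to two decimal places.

453.81

Ed = −394p/(268200 − 394p). Set this equal to -2:
394p = 2·(268200 − 394p) ⇒ 394p(1 + 2) = 2·268200
p = 2·268200 / (394·3) = 453.8071…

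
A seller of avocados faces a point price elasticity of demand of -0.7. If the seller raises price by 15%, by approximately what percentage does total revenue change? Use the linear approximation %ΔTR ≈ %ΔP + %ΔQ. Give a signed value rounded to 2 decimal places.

%ΔQ ≈ Ed × %ΔP = (-0.7) × (+15%) = -10.5000%
%ΔTR ≈ %ΔP + %ΔQ = (+15%) + (-10.5000%) = +4.5000%

+4.50%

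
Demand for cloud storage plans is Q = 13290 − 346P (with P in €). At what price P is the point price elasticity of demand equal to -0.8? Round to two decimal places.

Ed = −346P/(13290 − 346P). Set this equal to -0.8:
346P = 0.8·(13290 − 346P) ⇒ 346P(1 + 0.8) = 0.8·13290
P = 0.8·13290 / (346·1.8) = 17.0712…

17.07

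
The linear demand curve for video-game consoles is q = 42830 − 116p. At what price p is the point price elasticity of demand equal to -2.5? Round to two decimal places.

263.73

Ed = −116p/(42830 − 116p). Set this equal to -2.5:
116p = 2.5·(42830 − 116p) ⇒ 116p(1 + 2.5) = 2.5·42830
p = 2.5·42830 / (116·3.5) = 263.7315…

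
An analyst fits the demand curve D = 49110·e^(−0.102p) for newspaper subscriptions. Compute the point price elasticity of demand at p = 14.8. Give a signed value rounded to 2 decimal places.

dD/dp = −0.102·D = -1107.03. At p = 14.8, D = 10853.2.
Ed = (dD/dp)·(p/D) = (-1107.03) × (14.8/10853.2) = -1.5096

-1.51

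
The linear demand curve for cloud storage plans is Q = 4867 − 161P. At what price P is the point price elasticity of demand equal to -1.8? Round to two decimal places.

Ed = −161P/(4867 − 161P). Set this equal to -1.8:
161P = 1.8·(4867 − 161P) ⇒ 161P(1 + 1.8) = 1.8·4867
P = 1.8·4867 / (161·2.8) = 19.4334…

19.43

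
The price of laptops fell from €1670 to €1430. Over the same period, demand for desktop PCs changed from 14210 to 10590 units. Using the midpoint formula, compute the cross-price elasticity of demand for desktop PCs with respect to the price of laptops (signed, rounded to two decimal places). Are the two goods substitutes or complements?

1.89; substitutes

%ΔQ_{desktop PCs} = (10590 − 14210)/avg = -3620/12400 = -0.291935…
%ΔP_{laptops} = (1430 − 1670)/avg = -240/1550 = -0.154838…
E_cross = (-3620/12400) / (-240/1550) = 1.8854…
E_cross > 0 ⇒ the goods are substitutes.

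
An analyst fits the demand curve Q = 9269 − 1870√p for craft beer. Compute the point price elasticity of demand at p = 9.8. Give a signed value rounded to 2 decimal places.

dQ/dp = −1870/(2√p) = -298.675. At p = 9.8, Q = 3414.97.
Ed = (dQ/dp)·(p/Q) = (-298.675) × (9.8/3414.97) = -0.8571…

-0.86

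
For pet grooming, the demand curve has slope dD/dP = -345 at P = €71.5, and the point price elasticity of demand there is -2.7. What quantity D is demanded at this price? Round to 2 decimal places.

Ed = (dD/dP)·(P/D) ⇒ D = (dD/dP)·P/Ed = (-345)·71.5/(-2.7) = 9136.1111…

9136.11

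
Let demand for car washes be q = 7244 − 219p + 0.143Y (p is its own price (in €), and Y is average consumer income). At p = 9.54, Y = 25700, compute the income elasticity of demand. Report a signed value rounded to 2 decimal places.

0.42

At the given values, q = 7244 − 219(9.54) + 0.143(25700) = 8829.84.
∂q/∂Y = 0.143.
E = (0.143) × (25700/8829.84) = 0.4162…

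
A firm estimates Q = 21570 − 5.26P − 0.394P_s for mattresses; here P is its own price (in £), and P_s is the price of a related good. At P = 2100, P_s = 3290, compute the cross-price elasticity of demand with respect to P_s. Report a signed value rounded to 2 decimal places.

At the given values, Q = 21570 − 5.26(2100) − 0.394(3290) = 9227.74.
∂Q/∂P_s = -0.394.
E = (-0.394) × (3290/9227.74) = -0.1404…

-0.14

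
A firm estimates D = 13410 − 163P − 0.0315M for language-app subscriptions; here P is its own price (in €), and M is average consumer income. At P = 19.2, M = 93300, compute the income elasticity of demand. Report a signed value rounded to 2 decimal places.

At the given values, D = 13410 − 163(19.2) − 0.0315(93300) = 7341.45.
∂D/∂M = -0.0315.
E = (-0.0315) × (93300/7341.45) = -0.4003…

-0.40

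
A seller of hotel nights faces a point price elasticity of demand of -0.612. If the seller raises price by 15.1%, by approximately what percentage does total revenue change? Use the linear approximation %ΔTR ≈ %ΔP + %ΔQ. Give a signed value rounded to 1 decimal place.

+5.9%

%ΔQ ≈ Ed × %ΔP = (-0.612) × (+15.1%) = -9.2412%
%ΔTR ≈ %ΔP + %ΔQ = (+15.1%) + (-9.2412%) = +5.8588%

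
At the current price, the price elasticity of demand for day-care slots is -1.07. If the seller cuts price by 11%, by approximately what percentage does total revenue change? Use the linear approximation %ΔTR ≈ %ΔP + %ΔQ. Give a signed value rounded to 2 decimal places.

+0.77%

%ΔQ ≈ Ed × %ΔP = (-1.07) × (-11%) = +11.7700%
%ΔTR ≈ %ΔP + %ΔQ = (-11%) + (+11.7700%) = +0.7700%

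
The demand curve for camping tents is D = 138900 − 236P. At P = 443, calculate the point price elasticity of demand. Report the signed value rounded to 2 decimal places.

-3.04

dD/dP = −236. At P = 443, D = 138900 − 236(443) = 34352.
Ed = (dD/dP)·(P/D) = −236 × (443/34352) = -3.0434…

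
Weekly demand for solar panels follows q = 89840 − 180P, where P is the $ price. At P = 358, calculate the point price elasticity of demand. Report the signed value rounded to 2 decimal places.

-2.54

dq/dP = −180. At P = 358, q = 89840 − 180(358) = 25400.
Ed = (dq/dP)·(P/q) = −180 × (358/25400) = -2.5370…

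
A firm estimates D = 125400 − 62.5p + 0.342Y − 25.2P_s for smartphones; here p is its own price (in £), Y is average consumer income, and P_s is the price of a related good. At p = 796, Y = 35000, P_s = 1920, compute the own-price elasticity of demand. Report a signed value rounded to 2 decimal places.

-1.27

At the given values, D = 125400 − 62.5(796) + 0.342(35000) − 25.2(1920) = 39236.
∂D/∂p = −62.5.
E = (-62.5) × (796/39236) = -1.2679…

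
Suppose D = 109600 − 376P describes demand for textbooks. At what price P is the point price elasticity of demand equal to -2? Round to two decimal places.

194.33

Ed = −376P/(109600 − 376P). Set this equal to -2:
376P = 2·(109600 − 376P) ⇒ 376P(1 + 2) = 2·109600
P = 2·109600 / (376·3) = 194.3262…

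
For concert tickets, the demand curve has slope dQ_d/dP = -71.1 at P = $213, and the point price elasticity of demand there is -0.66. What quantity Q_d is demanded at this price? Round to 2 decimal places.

Ed = (dQ_d/dP)·(P/Q_d) ⇒ Q_d = (dQ_d/dP)·P/Ed = (-71.1)·213/(-0.66) = 22945.9090…

22945.91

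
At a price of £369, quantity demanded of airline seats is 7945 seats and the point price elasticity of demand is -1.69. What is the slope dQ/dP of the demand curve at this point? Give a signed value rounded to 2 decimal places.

Ed = (dQ/dP)·(P/Q) ⇒ dQ/dP = Ed·Q/P = (-1.69)·7945/369 = -36.3876…

-36.39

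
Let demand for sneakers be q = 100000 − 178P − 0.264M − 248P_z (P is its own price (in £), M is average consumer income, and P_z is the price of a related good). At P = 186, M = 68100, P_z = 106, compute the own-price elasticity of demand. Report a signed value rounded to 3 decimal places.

-1.463

At the given values, q = 100000 − 178(186) − 0.264(68100) − 248(106) = 22625.6.
∂q/∂P = −178.
E = (-178) × (186/22625.6) = -1.46329…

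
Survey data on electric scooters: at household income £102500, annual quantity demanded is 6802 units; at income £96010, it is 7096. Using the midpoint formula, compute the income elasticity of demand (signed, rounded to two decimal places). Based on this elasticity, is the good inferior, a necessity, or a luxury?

%ΔQ = (7096 − 6802)/[( 6802 + 7096)/2] = 294/6949 = 0.042308…
%ΔIncome = (96010 − 102500)/[( 102500 + 96010)/2] = -6490/99255 = -0.065387…
E_income = (294/6949) / (-6490/99255) = -0.6470…
E_income < 0 ⇒ inferior good.

-0.65; inferior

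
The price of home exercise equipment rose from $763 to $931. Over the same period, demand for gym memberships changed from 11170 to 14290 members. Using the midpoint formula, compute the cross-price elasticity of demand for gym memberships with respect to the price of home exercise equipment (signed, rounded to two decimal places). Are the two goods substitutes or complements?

1.24; substitutes

%ΔQ_{gym memberships} = (14290 − 11170)/avg = 3120/12730 = 0.245090…
%ΔP_{home exercise equipment} = (931 − 763)/avg = 168/847 = 0.198347…
E_cross = (3120/12730) / (168/847) = 1.2356…
E_cross > 0 ⇒ the goods are substitutes.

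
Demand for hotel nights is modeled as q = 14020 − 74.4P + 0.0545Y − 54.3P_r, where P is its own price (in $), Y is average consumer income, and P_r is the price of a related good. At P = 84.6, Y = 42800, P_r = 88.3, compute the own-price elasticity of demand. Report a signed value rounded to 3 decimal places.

-1.196

At the given values, q = 14020 − 74.4(84.6) + 0.0545(42800) − 54.3(88.3) = 5263.67.
∂q/∂P = −74.4.
E = (-74.4) × (84.6/5263.67) = -1.19578…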